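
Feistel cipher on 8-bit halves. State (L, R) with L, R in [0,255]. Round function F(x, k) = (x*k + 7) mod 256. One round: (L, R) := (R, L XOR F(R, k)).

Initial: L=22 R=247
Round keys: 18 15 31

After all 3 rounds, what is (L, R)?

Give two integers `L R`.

Round 1 (k=18): L=247 R=115
Round 2 (k=15): L=115 R=51
Round 3 (k=31): L=51 R=71

Answer: 51 71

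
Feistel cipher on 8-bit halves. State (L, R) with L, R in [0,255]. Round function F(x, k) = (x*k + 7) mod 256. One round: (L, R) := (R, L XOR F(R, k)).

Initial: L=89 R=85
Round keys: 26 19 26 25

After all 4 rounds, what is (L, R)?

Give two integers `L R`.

Round 1 (k=26): L=85 R=240
Round 2 (k=19): L=240 R=130
Round 3 (k=26): L=130 R=203
Round 4 (k=25): L=203 R=88

Answer: 203 88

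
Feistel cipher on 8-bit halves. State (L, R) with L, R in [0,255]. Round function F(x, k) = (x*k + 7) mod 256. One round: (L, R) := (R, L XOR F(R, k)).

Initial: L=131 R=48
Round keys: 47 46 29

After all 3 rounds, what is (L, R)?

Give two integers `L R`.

Round 1 (k=47): L=48 R=84
Round 2 (k=46): L=84 R=47
Round 3 (k=29): L=47 R=14

Answer: 47 14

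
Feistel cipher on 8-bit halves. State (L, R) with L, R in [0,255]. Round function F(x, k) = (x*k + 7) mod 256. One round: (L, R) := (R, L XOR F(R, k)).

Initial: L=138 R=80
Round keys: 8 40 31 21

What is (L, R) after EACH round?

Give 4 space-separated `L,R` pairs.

Answer: 80,13 13,95 95,133 133,175

Derivation:
Round 1 (k=8): L=80 R=13
Round 2 (k=40): L=13 R=95
Round 3 (k=31): L=95 R=133
Round 4 (k=21): L=133 R=175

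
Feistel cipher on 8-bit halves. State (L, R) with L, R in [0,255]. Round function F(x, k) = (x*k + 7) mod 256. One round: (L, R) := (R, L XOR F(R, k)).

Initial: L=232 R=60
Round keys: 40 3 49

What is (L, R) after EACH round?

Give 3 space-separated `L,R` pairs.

Answer: 60,143 143,136 136,128

Derivation:
Round 1 (k=40): L=60 R=143
Round 2 (k=3): L=143 R=136
Round 3 (k=49): L=136 R=128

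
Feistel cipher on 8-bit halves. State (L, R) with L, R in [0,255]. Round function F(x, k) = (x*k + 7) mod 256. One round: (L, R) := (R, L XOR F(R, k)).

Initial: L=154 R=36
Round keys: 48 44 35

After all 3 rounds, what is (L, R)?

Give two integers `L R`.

Answer: 39 1

Derivation:
Round 1 (k=48): L=36 R=93
Round 2 (k=44): L=93 R=39
Round 3 (k=35): L=39 R=1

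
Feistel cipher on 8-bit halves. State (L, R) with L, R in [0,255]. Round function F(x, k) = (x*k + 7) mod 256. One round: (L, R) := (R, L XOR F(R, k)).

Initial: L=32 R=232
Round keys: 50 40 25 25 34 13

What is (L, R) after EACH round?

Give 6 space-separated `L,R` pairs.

Answer: 232,119 119,119 119,209 209,7 7,36 36,220

Derivation:
Round 1 (k=50): L=232 R=119
Round 2 (k=40): L=119 R=119
Round 3 (k=25): L=119 R=209
Round 4 (k=25): L=209 R=7
Round 5 (k=34): L=7 R=36
Round 6 (k=13): L=36 R=220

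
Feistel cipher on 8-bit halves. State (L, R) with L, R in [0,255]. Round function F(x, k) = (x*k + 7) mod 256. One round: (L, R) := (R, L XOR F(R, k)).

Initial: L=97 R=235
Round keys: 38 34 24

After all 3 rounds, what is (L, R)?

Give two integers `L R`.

Round 1 (k=38): L=235 R=136
Round 2 (k=34): L=136 R=252
Round 3 (k=24): L=252 R=47

Answer: 252 47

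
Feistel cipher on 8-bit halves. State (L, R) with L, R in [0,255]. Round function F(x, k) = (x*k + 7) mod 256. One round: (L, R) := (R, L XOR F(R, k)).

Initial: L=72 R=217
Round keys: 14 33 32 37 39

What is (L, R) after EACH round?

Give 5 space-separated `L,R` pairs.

Answer: 217,173 173,141 141,10 10,244 244,57

Derivation:
Round 1 (k=14): L=217 R=173
Round 2 (k=33): L=173 R=141
Round 3 (k=32): L=141 R=10
Round 4 (k=37): L=10 R=244
Round 5 (k=39): L=244 R=57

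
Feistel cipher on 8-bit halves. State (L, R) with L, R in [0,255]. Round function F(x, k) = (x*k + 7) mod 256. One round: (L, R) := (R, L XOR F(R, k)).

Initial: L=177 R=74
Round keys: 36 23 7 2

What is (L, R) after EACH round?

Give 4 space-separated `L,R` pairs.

Round 1 (k=36): L=74 R=222
Round 2 (k=23): L=222 R=179
Round 3 (k=7): L=179 R=50
Round 4 (k=2): L=50 R=216

Answer: 74,222 222,179 179,50 50,216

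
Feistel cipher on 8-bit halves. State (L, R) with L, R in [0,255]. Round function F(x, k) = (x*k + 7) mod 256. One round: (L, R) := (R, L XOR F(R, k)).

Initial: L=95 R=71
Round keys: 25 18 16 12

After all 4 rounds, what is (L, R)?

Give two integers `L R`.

Answer: 78 1

Derivation:
Round 1 (k=25): L=71 R=169
Round 2 (k=18): L=169 R=174
Round 3 (k=16): L=174 R=78
Round 4 (k=12): L=78 R=1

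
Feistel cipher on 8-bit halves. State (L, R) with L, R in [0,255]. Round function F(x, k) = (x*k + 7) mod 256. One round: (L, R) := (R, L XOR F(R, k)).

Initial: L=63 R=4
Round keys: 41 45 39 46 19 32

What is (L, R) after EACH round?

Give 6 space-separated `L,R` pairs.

Round 1 (k=41): L=4 R=148
Round 2 (k=45): L=148 R=15
Round 3 (k=39): L=15 R=196
Round 4 (k=46): L=196 R=48
Round 5 (k=19): L=48 R=83
Round 6 (k=32): L=83 R=87

Answer: 4,148 148,15 15,196 196,48 48,83 83,87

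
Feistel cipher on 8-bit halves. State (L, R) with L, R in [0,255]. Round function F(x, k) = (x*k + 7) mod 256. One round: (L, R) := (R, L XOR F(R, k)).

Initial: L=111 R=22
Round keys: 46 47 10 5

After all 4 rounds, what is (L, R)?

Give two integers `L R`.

Answer: 237 141

Derivation:
Round 1 (k=46): L=22 R=148
Round 2 (k=47): L=148 R=37
Round 3 (k=10): L=37 R=237
Round 4 (k=5): L=237 R=141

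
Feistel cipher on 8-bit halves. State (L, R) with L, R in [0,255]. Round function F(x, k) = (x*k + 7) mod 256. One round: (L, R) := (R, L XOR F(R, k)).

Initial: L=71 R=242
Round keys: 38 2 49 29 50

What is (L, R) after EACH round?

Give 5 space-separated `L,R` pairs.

Round 1 (k=38): L=242 R=180
Round 2 (k=2): L=180 R=157
Round 3 (k=49): L=157 R=160
Round 4 (k=29): L=160 R=186
Round 5 (k=50): L=186 R=251

Answer: 242,180 180,157 157,160 160,186 186,251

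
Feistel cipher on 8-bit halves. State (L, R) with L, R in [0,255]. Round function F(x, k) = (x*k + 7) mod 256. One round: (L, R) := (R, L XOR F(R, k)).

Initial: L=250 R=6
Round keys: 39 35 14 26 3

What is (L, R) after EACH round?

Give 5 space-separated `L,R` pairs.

Round 1 (k=39): L=6 R=11
Round 2 (k=35): L=11 R=142
Round 3 (k=14): L=142 R=192
Round 4 (k=26): L=192 R=9
Round 5 (k=3): L=9 R=226

Answer: 6,11 11,142 142,192 192,9 9,226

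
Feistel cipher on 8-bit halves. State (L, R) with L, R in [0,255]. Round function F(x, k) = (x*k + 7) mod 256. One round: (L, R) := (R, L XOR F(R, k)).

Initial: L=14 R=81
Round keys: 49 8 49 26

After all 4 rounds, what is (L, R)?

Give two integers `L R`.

Round 1 (k=49): L=81 R=134
Round 2 (k=8): L=134 R=102
Round 3 (k=49): L=102 R=11
Round 4 (k=26): L=11 R=67

Answer: 11 67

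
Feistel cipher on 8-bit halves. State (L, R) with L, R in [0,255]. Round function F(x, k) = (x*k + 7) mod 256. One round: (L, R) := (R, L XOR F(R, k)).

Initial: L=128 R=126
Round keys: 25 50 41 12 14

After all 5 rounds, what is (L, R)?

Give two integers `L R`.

Answer: 212 244

Derivation:
Round 1 (k=25): L=126 R=213
Round 2 (k=50): L=213 R=223
Round 3 (k=41): L=223 R=107
Round 4 (k=12): L=107 R=212
Round 5 (k=14): L=212 R=244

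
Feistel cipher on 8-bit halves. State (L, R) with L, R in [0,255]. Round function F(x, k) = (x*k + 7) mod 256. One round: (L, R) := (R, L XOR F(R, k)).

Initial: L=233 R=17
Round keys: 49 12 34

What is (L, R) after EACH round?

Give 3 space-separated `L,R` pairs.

Answer: 17,161 161,130 130,234

Derivation:
Round 1 (k=49): L=17 R=161
Round 2 (k=12): L=161 R=130
Round 3 (k=34): L=130 R=234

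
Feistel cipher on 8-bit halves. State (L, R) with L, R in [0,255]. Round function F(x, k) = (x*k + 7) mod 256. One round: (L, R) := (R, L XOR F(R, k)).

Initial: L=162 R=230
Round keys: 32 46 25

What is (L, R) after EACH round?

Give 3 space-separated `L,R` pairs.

Round 1 (k=32): L=230 R=101
Round 2 (k=46): L=101 R=203
Round 3 (k=25): L=203 R=191

Answer: 230,101 101,203 203,191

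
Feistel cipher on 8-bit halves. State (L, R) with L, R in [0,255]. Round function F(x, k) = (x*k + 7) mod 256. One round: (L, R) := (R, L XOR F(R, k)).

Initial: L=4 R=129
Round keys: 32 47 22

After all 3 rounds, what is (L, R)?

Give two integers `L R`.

Round 1 (k=32): L=129 R=35
Round 2 (k=47): L=35 R=245
Round 3 (k=22): L=245 R=54

Answer: 245 54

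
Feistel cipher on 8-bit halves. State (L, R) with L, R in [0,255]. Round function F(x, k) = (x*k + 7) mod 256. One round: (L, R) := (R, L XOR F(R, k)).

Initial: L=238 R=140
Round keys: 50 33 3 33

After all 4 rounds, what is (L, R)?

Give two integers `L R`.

Round 1 (k=50): L=140 R=177
Round 2 (k=33): L=177 R=84
Round 3 (k=3): L=84 R=178
Round 4 (k=33): L=178 R=173

Answer: 178 173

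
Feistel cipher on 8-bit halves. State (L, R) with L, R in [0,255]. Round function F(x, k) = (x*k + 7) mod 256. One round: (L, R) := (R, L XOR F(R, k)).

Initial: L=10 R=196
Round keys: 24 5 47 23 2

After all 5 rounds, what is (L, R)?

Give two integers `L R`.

Answer: 13 23

Derivation:
Round 1 (k=24): L=196 R=109
Round 2 (k=5): L=109 R=236
Round 3 (k=47): L=236 R=54
Round 4 (k=23): L=54 R=13
Round 5 (k=2): L=13 R=23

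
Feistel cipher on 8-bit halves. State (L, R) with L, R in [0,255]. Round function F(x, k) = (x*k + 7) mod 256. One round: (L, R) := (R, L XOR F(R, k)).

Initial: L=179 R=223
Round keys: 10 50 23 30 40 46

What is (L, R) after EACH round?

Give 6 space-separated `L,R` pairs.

Answer: 223,14 14,28 28,133 133,129 129,170 170,18

Derivation:
Round 1 (k=10): L=223 R=14
Round 2 (k=50): L=14 R=28
Round 3 (k=23): L=28 R=133
Round 4 (k=30): L=133 R=129
Round 5 (k=40): L=129 R=170
Round 6 (k=46): L=170 R=18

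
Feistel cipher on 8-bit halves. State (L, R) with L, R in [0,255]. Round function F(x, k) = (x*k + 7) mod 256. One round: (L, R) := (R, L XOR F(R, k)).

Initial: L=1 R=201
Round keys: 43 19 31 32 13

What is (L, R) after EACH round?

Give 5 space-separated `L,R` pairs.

Answer: 201,203 203,209 209,157 157,118 118,152

Derivation:
Round 1 (k=43): L=201 R=203
Round 2 (k=19): L=203 R=209
Round 3 (k=31): L=209 R=157
Round 4 (k=32): L=157 R=118
Round 5 (k=13): L=118 R=152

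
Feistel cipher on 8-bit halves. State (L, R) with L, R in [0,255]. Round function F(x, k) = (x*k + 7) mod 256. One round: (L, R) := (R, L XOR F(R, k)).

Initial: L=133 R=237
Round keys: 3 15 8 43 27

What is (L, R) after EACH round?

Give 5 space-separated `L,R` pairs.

Round 1 (k=3): L=237 R=75
Round 2 (k=15): L=75 R=129
Round 3 (k=8): L=129 R=68
Round 4 (k=43): L=68 R=242
Round 5 (k=27): L=242 R=201

Answer: 237,75 75,129 129,68 68,242 242,201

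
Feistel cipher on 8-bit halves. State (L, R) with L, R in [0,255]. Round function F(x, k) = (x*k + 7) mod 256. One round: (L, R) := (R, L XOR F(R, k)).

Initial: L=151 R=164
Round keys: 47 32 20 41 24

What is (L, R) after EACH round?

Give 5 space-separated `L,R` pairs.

Answer: 164,180 180,35 35,119 119,53 53,136

Derivation:
Round 1 (k=47): L=164 R=180
Round 2 (k=32): L=180 R=35
Round 3 (k=20): L=35 R=119
Round 4 (k=41): L=119 R=53
Round 5 (k=24): L=53 R=136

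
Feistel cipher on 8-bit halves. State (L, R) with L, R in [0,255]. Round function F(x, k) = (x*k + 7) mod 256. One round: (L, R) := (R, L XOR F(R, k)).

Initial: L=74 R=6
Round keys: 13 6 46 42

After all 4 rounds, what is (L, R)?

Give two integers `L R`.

Round 1 (k=13): L=6 R=31
Round 2 (k=6): L=31 R=199
Round 3 (k=46): L=199 R=214
Round 4 (k=42): L=214 R=228

Answer: 214 228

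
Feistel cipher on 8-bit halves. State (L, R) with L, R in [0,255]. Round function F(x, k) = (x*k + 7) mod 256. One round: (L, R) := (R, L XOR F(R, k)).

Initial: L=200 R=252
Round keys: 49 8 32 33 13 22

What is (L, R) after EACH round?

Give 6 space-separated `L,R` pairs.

Round 1 (k=49): L=252 R=139
Round 2 (k=8): L=139 R=163
Round 3 (k=32): L=163 R=236
Round 4 (k=33): L=236 R=208
Round 5 (k=13): L=208 R=123
Round 6 (k=22): L=123 R=73

Answer: 252,139 139,163 163,236 236,208 208,123 123,73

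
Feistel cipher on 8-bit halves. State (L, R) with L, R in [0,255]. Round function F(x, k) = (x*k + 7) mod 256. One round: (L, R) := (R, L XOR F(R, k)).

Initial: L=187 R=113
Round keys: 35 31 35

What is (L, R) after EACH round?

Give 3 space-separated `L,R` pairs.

Round 1 (k=35): L=113 R=193
Round 2 (k=31): L=193 R=23
Round 3 (k=35): L=23 R=237

Answer: 113,193 193,23 23,237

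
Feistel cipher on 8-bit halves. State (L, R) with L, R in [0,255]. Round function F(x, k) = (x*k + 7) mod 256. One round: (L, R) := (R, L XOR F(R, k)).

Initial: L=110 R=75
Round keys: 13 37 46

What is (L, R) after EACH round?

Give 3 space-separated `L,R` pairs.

Answer: 75,184 184,212 212,167

Derivation:
Round 1 (k=13): L=75 R=184
Round 2 (k=37): L=184 R=212
Round 3 (k=46): L=212 R=167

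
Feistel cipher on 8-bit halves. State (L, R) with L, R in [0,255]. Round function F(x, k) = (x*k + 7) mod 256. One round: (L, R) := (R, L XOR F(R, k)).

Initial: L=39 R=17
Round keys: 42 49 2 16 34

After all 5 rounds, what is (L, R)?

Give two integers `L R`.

Answer: 155 116

Derivation:
Round 1 (k=42): L=17 R=246
Round 2 (k=49): L=246 R=12
Round 3 (k=2): L=12 R=233
Round 4 (k=16): L=233 R=155
Round 5 (k=34): L=155 R=116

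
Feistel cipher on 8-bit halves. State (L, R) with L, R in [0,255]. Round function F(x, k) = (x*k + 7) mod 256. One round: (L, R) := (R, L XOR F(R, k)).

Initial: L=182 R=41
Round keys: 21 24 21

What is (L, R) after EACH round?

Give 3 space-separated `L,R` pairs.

Answer: 41,210 210,158 158,47

Derivation:
Round 1 (k=21): L=41 R=210
Round 2 (k=24): L=210 R=158
Round 3 (k=21): L=158 R=47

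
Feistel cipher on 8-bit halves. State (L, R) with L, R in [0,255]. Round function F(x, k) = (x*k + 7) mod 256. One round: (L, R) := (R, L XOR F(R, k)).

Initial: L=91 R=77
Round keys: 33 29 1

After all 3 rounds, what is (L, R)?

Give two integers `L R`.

Round 1 (k=33): L=77 R=175
Round 2 (k=29): L=175 R=151
Round 3 (k=1): L=151 R=49

Answer: 151 49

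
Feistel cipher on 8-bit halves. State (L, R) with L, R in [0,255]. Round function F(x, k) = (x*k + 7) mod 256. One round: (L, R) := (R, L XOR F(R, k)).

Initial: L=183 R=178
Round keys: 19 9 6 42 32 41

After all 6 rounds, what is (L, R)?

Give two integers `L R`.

Answer: 180 109

Derivation:
Round 1 (k=19): L=178 R=138
Round 2 (k=9): L=138 R=83
Round 3 (k=6): L=83 R=115
Round 4 (k=42): L=115 R=182
Round 5 (k=32): L=182 R=180
Round 6 (k=41): L=180 R=109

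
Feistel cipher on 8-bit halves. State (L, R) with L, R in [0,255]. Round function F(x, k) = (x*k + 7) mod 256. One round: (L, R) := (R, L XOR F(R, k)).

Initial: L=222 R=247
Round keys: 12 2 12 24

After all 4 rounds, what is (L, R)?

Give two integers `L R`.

Round 1 (k=12): L=247 R=69
Round 2 (k=2): L=69 R=102
Round 3 (k=12): L=102 R=138
Round 4 (k=24): L=138 R=145

Answer: 138 145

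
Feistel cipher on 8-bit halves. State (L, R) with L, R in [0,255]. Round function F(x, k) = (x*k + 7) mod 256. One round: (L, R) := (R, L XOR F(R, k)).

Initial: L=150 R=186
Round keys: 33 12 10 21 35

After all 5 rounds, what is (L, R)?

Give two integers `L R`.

Answer: 228 245

Derivation:
Round 1 (k=33): L=186 R=151
Round 2 (k=12): L=151 R=161
Round 3 (k=10): L=161 R=198
Round 4 (k=21): L=198 R=228
Round 5 (k=35): L=228 R=245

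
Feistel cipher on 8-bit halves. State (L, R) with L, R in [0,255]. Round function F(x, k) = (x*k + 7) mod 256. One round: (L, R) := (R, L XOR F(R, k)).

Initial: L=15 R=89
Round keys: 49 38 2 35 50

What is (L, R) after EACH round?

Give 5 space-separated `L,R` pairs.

Answer: 89,31 31,248 248,232 232,71 71,13

Derivation:
Round 1 (k=49): L=89 R=31
Round 2 (k=38): L=31 R=248
Round 3 (k=2): L=248 R=232
Round 4 (k=35): L=232 R=71
Round 5 (k=50): L=71 R=13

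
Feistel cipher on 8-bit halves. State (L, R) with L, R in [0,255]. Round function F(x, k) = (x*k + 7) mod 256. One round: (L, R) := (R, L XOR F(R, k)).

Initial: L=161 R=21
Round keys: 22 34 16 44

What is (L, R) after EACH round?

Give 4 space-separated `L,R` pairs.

Round 1 (k=22): L=21 R=116
Round 2 (k=34): L=116 R=122
Round 3 (k=16): L=122 R=211
Round 4 (k=44): L=211 R=49

Answer: 21,116 116,122 122,211 211,49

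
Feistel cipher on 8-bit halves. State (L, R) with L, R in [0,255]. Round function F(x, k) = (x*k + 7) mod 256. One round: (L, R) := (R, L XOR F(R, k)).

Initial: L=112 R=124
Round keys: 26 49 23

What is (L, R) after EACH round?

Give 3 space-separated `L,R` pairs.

Round 1 (k=26): L=124 R=239
Round 2 (k=49): L=239 R=186
Round 3 (k=23): L=186 R=82

Answer: 124,239 239,186 186,82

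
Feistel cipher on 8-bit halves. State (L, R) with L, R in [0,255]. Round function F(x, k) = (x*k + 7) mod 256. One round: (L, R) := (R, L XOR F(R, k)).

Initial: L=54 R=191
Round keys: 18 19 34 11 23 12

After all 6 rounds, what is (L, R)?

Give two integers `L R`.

Round 1 (k=18): L=191 R=67
Round 2 (k=19): L=67 R=191
Round 3 (k=34): L=191 R=38
Round 4 (k=11): L=38 R=22
Round 5 (k=23): L=22 R=39
Round 6 (k=12): L=39 R=205

Answer: 39 205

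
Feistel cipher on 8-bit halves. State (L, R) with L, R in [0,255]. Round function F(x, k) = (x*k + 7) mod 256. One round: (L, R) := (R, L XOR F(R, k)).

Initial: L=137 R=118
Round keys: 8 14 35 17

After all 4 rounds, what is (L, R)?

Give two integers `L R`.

Round 1 (k=8): L=118 R=62
Round 2 (k=14): L=62 R=29
Round 3 (k=35): L=29 R=192
Round 4 (k=17): L=192 R=218

Answer: 192 218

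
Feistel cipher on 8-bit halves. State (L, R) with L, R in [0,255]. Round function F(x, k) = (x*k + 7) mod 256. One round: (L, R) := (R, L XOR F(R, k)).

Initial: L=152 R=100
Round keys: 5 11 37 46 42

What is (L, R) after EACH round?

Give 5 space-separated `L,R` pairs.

Answer: 100,99 99,44 44,0 0,43 43,21

Derivation:
Round 1 (k=5): L=100 R=99
Round 2 (k=11): L=99 R=44
Round 3 (k=37): L=44 R=0
Round 4 (k=46): L=0 R=43
Round 5 (k=42): L=43 R=21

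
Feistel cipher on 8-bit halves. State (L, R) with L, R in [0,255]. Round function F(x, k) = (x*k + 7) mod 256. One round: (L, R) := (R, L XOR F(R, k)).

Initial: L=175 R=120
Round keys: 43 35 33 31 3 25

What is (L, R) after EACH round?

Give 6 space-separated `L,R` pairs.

Round 1 (k=43): L=120 R=128
Round 2 (k=35): L=128 R=255
Round 3 (k=33): L=255 R=102
Round 4 (k=31): L=102 R=158
Round 5 (k=3): L=158 R=135
Round 6 (k=25): L=135 R=168

Answer: 120,128 128,255 255,102 102,158 158,135 135,168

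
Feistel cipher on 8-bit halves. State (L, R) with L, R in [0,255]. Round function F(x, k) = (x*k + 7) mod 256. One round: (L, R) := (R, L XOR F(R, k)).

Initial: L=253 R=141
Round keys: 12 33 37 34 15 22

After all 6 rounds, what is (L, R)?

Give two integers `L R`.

Round 1 (k=12): L=141 R=94
Round 2 (k=33): L=94 R=168
Round 3 (k=37): L=168 R=17
Round 4 (k=34): L=17 R=225
Round 5 (k=15): L=225 R=39
Round 6 (k=22): L=39 R=128

Answer: 39 128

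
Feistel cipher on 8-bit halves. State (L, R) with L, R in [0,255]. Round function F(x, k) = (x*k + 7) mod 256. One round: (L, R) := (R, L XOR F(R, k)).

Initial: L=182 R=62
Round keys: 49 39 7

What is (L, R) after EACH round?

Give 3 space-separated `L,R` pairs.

Answer: 62,83 83,146 146,86

Derivation:
Round 1 (k=49): L=62 R=83
Round 2 (k=39): L=83 R=146
Round 3 (k=7): L=146 R=86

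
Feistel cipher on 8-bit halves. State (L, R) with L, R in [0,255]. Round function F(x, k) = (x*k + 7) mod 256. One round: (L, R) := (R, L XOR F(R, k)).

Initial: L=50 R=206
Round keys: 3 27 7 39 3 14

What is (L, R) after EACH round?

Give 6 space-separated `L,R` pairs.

Answer: 206,67 67,214 214,162 162,99 99,146 146,96

Derivation:
Round 1 (k=3): L=206 R=67
Round 2 (k=27): L=67 R=214
Round 3 (k=7): L=214 R=162
Round 4 (k=39): L=162 R=99
Round 5 (k=3): L=99 R=146
Round 6 (k=14): L=146 R=96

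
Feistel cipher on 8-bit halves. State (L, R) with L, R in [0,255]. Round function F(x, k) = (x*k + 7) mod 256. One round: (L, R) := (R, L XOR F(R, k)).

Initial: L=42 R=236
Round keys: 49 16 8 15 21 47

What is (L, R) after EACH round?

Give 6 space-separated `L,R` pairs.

Answer: 236,25 25,123 123,198 198,218 218,47 47,114

Derivation:
Round 1 (k=49): L=236 R=25
Round 2 (k=16): L=25 R=123
Round 3 (k=8): L=123 R=198
Round 4 (k=15): L=198 R=218
Round 5 (k=21): L=218 R=47
Round 6 (k=47): L=47 R=114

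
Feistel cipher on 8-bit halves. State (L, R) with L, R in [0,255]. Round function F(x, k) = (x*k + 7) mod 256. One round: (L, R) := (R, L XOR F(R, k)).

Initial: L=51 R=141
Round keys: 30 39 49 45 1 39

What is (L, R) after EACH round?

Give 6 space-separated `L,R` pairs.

Answer: 141,190 190,116 116,133 133,28 28,166 166,77

Derivation:
Round 1 (k=30): L=141 R=190
Round 2 (k=39): L=190 R=116
Round 3 (k=49): L=116 R=133
Round 4 (k=45): L=133 R=28
Round 5 (k=1): L=28 R=166
Round 6 (k=39): L=166 R=77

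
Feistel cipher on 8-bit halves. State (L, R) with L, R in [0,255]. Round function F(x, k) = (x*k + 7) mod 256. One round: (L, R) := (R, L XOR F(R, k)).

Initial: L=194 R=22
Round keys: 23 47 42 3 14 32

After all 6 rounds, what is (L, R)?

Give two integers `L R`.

Round 1 (k=23): L=22 R=195
Round 2 (k=47): L=195 R=194
Round 3 (k=42): L=194 R=24
Round 4 (k=3): L=24 R=141
Round 5 (k=14): L=141 R=165
Round 6 (k=32): L=165 R=42

Answer: 165 42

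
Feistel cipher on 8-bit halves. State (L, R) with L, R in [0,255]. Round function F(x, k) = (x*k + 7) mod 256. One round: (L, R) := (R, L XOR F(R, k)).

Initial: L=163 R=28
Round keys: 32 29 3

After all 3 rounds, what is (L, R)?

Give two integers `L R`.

Round 1 (k=32): L=28 R=36
Round 2 (k=29): L=36 R=7
Round 3 (k=3): L=7 R=56

Answer: 7 56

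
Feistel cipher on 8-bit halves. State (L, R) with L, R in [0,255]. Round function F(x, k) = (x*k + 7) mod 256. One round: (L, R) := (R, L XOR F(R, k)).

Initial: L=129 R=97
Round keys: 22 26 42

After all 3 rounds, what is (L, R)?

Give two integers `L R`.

Round 1 (k=22): L=97 R=220
Round 2 (k=26): L=220 R=62
Round 3 (k=42): L=62 R=239

Answer: 62 239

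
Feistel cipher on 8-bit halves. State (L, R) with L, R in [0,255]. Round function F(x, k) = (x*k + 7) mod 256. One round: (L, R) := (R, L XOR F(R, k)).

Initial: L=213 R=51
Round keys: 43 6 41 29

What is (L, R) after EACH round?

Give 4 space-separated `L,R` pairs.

Round 1 (k=43): L=51 R=77
Round 2 (k=6): L=77 R=230
Round 3 (k=41): L=230 R=144
Round 4 (k=29): L=144 R=177

Answer: 51,77 77,230 230,144 144,177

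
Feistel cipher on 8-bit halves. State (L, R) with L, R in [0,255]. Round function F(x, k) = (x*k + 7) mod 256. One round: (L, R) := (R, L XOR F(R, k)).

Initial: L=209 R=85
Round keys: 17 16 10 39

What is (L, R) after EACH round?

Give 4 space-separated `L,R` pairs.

Answer: 85,125 125,130 130,102 102,19

Derivation:
Round 1 (k=17): L=85 R=125
Round 2 (k=16): L=125 R=130
Round 3 (k=10): L=130 R=102
Round 4 (k=39): L=102 R=19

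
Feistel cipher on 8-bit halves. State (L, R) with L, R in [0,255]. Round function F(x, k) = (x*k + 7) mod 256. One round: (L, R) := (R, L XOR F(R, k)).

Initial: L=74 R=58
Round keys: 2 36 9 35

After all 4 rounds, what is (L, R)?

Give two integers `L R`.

Round 1 (k=2): L=58 R=49
Round 2 (k=36): L=49 R=209
Round 3 (k=9): L=209 R=81
Round 4 (k=35): L=81 R=203

Answer: 81 203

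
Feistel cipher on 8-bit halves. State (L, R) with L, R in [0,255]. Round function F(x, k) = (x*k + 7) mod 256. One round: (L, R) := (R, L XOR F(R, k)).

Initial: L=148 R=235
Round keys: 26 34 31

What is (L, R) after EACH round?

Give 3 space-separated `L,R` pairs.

Answer: 235,113 113,226 226,20

Derivation:
Round 1 (k=26): L=235 R=113
Round 2 (k=34): L=113 R=226
Round 3 (k=31): L=226 R=20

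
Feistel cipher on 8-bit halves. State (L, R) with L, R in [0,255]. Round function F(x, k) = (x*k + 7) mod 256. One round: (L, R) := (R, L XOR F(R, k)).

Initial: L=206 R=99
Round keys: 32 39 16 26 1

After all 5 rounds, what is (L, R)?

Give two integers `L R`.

Answer: 118 131

Derivation:
Round 1 (k=32): L=99 R=169
Round 2 (k=39): L=169 R=165
Round 3 (k=16): L=165 R=254
Round 4 (k=26): L=254 R=118
Round 5 (k=1): L=118 R=131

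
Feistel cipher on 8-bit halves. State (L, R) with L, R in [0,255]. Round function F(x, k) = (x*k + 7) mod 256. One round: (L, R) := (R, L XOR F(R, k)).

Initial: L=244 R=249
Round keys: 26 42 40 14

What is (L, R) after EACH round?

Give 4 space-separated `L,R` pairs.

Round 1 (k=26): L=249 R=165
Round 2 (k=42): L=165 R=224
Round 3 (k=40): L=224 R=162
Round 4 (k=14): L=162 R=3

Answer: 249,165 165,224 224,162 162,3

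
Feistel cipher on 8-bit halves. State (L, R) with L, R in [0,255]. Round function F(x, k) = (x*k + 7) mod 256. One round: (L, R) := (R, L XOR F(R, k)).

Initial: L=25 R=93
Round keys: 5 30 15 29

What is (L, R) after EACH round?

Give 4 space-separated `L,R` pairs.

Answer: 93,193 193,248 248,78 78,37

Derivation:
Round 1 (k=5): L=93 R=193
Round 2 (k=30): L=193 R=248
Round 3 (k=15): L=248 R=78
Round 4 (k=29): L=78 R=37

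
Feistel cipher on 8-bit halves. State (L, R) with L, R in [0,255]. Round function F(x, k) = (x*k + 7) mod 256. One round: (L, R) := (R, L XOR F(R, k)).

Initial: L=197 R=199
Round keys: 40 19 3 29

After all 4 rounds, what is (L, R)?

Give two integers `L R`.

Answer: 7 32

Derivation:
Round 1 (k=40): L=199 R=218
Round 2 (k=19): L=218 R=242
Round 3 (k=3): L=242 R=7
Round 4 (k=29): L=7 R=32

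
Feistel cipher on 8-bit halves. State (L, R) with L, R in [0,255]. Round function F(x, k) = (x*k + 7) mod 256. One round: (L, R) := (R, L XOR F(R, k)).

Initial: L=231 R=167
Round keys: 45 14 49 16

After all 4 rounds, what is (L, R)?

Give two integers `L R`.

Round 1 (k=45): L=167 R=133
Round 2 (k=14): L=133 R=234
Round 3 (k=49): L=234 R=84
Round 4 (k=16): L=84 R=173

Answer: 84 173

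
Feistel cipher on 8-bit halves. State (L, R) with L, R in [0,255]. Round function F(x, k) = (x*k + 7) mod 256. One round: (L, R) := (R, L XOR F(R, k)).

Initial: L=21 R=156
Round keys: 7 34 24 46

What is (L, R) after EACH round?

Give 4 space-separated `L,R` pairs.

Round 1 (k=7): L=156 R=94
Round 2 (k=34): L=94 R=31
Round 3 (k=24): L=31 R=177
Round 4 (k=46): L=177 R=202

Answer: 156,94 94,31 31,177 177,202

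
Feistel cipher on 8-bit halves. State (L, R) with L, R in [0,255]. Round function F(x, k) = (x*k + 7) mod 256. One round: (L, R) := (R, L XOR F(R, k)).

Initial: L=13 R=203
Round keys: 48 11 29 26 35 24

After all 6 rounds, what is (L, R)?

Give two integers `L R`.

Answer: 199 60

Derivation:
Round 1 (k=48): L=203 R=26
Round 2 (k=11): L=26 R=238
Round 3 (k=29): L=238 R=231
Round 4 (k=26): L=231 R=147
Round 5 (k=35): L=147 R=199
Round 6 (k=24): L=199 R=60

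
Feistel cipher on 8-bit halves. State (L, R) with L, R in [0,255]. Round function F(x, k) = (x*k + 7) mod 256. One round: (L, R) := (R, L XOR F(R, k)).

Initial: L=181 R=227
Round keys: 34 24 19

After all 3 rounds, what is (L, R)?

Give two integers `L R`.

Round 1 (k=34): L=227 R=152
Round 2 (k=24): L=152 R=164
Round 3 (k=19): L=164 R=171

Answer: 164 171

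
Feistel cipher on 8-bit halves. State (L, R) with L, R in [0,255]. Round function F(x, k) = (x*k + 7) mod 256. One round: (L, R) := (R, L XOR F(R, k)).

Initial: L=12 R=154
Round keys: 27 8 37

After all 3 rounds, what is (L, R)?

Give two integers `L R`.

Answer: 213 153

Derivation:
Round 1 (k=27): L=154 R=73
Round 2 (k=8): L=73 R=213
Round 3 (k=37): L=213 R=153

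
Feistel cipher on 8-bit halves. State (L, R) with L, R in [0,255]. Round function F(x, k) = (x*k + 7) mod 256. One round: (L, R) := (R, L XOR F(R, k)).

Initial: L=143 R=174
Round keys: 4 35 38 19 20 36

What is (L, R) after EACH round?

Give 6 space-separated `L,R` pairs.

Round 1 (k=4): L=174 R=48
Round 2 (k=35): L=48 R=57
Round 3 (k=38): L=57 R=77
Round 4 (k=19): L=77 R=135
Round 5 (k=20): L=135 R=222
Round 6 (k=36): L=222 R=184

Answer: 174,48 48,57 57,77 77,135 135,222 222,184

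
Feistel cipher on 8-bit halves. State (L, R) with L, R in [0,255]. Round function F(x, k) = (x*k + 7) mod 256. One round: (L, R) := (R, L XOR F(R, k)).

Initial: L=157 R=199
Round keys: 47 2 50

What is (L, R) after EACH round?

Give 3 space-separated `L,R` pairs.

Answer: 199,13 13,230 230,254

Derivation:
Round 1 (k=47): L=199 R=13
Round 2 (k=2): L=13 R=230
Round 3 (k=50): L=230 R=254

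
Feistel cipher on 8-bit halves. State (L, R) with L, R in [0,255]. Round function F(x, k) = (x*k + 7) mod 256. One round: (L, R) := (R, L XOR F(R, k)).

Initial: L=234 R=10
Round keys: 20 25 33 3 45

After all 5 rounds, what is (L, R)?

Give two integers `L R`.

Round 1 (k=20): L=10 R=37
Round 2 (k=25): L=37 R=174
Round 3 (k=33): L=174 R=80
Round 4 (k=3): L=80 R=89
Round 5 (k=45): L=89 R=252

Answer: 89 252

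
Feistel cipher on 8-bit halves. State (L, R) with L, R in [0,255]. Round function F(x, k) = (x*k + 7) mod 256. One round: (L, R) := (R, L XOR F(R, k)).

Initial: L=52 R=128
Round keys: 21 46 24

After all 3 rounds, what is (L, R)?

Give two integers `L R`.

Answer: 177 44

Derivation:
Round 1 (k=21): L=128 R=179
Round 2 (k=46): L=179 R=177
Round 3 (k=24): L=177 R=44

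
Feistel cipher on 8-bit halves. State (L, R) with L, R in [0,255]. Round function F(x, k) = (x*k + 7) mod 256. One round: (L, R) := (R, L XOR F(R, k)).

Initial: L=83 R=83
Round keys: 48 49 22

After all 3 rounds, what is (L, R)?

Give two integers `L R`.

Answer: 216 83

Derivation:
Round 1 (k=48): L=83 R=196
Round 2 (k=49): L=196 R=216
Round 3 (k=22): L=216 R=83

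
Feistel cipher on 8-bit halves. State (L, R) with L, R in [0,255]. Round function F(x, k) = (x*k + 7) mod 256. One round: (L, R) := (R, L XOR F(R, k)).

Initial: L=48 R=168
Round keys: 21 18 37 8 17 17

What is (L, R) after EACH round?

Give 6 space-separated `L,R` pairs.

Answer: 168,255 255,93 93,135 135,98 98,14 14,151

Derivation:
Round 1 (k=21): L=168 R=255
Round 2 (k=18): L=255 R=93
Round 3 (k=37): L=93 R=135
Round 4 (k=8): L=135 R=98
Round 5 (k=17): L=98 R=14
Round 6 (k=17): L=14 R=151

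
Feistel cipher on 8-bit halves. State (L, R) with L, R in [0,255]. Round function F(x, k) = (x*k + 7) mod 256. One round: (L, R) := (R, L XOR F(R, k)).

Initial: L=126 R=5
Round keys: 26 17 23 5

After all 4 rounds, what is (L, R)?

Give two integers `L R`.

Answer: 83 205

Derivation:
Round 1 (k=26): L=5 R=247
Round 2 (k=17): L=247 R=107
Round 3 (k=23): L=107 R=83
Round 4 (k=5): L=83 R=205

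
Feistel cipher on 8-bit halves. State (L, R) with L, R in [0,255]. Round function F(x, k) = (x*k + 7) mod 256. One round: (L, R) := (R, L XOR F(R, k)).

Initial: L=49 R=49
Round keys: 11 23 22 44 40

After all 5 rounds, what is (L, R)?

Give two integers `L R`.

Answer: 194 97

Derivation:
Round 1 (k=11): L=49 R=19
Round 2 (k=23): L=19 R=141
Round 3 (k=22): L=141 R=54
Round 4 (k=44): L=54 R=194
Round 5 (k=40): L=194 R=97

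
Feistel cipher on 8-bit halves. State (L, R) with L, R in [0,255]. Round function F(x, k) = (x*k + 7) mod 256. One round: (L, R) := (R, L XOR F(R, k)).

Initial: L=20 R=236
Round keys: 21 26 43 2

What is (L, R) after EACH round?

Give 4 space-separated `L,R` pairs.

Answer: 236,119 119,241 241,245 245,0

Derivation:
Round 1 (k=21): L=236 R=119
Round 2 (k=26): L=119 R=241
Round 3 (k=43): L=241 R=245
Round 4 (k=2): L=245 R=0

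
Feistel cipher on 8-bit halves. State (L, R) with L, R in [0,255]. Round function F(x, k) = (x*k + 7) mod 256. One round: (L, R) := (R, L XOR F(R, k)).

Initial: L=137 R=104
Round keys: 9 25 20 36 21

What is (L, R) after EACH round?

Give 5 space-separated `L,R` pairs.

Answer: 104,38 38,213 213,141 141,14 14,160

Derivation:
Round 1 (k=9): L=104 R=38
Round 2 (k=25): L=38 R=213
Round 3 (k=20): L=213 R=141
Round 4 (k=36): L=141 R=14
Round 5 (k=21): L=14 R=160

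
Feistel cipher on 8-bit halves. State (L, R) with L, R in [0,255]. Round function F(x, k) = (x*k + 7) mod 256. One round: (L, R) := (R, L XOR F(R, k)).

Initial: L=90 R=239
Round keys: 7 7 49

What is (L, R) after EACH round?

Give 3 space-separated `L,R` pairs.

Round 1 (k=7): L=239 R=202
Round 2 (k=7): L=202 R=98
Round 3 (k=49): L=98 R=3

Answer: 239,202 202,98 98,3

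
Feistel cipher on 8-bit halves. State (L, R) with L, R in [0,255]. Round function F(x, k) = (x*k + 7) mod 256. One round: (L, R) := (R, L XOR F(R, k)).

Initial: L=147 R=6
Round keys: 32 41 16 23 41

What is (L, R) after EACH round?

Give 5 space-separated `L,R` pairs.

Answer: 6,84 84,125 125,131 131,177 177,227

Derivation:
Round 1 (k=32): L=6 R=84
Round 2 (k=41): L=84 R=125
Round 3 (k=16): L=125 R=131
Round 4 (k=23): L=131 R=177
Round 5 (k=41): L=177 R=227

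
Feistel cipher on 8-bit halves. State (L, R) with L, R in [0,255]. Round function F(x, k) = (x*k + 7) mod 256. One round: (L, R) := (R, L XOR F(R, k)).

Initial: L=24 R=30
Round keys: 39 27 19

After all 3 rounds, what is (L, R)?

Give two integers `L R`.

Round 1 (k=39): L=30 R=129
Round 2 (k=27): L=129 R=188
Round 3 (k=19): L=188 R=122

Answer: 188 122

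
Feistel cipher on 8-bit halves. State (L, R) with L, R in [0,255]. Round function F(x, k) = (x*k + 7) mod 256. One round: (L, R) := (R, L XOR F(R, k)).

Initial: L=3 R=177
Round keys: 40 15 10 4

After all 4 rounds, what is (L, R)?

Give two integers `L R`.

Answer: 7 137

Derivation:
Round 1 (k=40): L=177 R=172
Round 2 (k=15): L=172 R=170
Round 3 (k=10): L=170 R=7
Round 4 (k=4): L=7 R=137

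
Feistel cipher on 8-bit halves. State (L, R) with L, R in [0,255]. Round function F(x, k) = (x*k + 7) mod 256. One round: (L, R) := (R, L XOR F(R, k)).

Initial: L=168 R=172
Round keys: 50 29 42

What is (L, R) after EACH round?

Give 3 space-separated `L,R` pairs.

Round 1 (k=50): L=172 R=55
Round 2 (k=29): L=55 R=238
Round 3 (k=42): L=238 R=36

Answer: 172,55 55,238 238,36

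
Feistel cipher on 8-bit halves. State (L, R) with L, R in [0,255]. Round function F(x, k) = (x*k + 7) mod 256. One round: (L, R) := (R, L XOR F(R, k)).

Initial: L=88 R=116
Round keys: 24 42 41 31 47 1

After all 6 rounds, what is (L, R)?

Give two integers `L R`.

Round 1 (k=24): L=116 R=191
Round 2 (k=42): L=191 R=41
Round 3 (k=41): L=41 R=39
Round 4 (k=31): L=39 R=233
Round 5 (k=47): L=233 R=233
Round 6 (k=1): L=233 R=25

Answer: 233 25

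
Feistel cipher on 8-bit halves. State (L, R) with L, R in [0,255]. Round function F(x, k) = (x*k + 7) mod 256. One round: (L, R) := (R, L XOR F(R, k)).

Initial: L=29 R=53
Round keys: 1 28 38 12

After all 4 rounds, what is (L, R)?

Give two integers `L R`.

Round 1 (k=1): L=53 R=33
Round 2 (k=28): L=33 R=150
Round 3 (k=38): L=150 R=106
Round 4 (k=12): L=106 R=105

Answer: 106 105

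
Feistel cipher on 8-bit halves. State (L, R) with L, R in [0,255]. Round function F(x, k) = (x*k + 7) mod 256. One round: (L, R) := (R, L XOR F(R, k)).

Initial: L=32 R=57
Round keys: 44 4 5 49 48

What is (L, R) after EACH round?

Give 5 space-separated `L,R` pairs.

Answer: 57,243 243,234 234,106 106,187 187,125

Derivation:
Round 1 (k=44): L=57 R=243
Round 2 (k=4): L=243 R=234
Round 3 (k=5): L=234 R=106
Round 4 (k=49): L=106 R=187
Round 5 (k=48): L=187 R=125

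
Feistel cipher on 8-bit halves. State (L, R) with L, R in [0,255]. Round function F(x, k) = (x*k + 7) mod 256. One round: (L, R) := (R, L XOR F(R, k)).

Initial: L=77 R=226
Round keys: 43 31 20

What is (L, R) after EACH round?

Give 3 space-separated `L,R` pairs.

Answer: 226,176 176,181 181,155

Derivation:
Round 1 (k=43): L=226 R=176
Round 2 (k=31): L=176 R=181
Round 3 (k=20): L=181 R=155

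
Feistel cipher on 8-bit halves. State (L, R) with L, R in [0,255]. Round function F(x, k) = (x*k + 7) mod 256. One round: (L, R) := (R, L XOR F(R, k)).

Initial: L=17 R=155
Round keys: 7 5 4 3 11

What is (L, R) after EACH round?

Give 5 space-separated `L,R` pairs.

Round 1 (k=7): L=155 R=85
Round 2 (k=5): L=85 R=43
Round 3 (k=4): L=43 R=230
Round 4 (k=3): L=230 R=146
Round 5 (k=11): L=146 R=171

Answer: 155,85 85,43 43,230 230,146 146,171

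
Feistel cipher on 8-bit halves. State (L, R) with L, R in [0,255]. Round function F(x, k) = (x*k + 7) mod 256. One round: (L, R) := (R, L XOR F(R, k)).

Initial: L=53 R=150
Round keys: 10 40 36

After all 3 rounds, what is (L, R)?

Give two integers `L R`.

Round 1 (k=10): L=150 R=214
Round 2 (k=40): L=214 R=225
Round 3 (k=36): L=225 R=125

Answer: 225 125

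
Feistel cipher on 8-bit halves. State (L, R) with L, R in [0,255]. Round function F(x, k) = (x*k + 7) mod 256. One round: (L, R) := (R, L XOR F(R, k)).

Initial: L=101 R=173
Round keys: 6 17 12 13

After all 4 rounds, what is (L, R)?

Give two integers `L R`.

Answer: 79 208

Derivation:
Round 1 (k=6): L=173 R=112
Round 2 (k=17): L=112 R=218
Round 3 (k=12): L=218 R=79
Round 4 (k=13): L=79 R=208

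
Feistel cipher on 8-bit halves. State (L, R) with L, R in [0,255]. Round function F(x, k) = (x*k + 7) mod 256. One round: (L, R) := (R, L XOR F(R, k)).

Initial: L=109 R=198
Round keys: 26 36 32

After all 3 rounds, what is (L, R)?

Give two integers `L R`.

Answer: 57 105

Derivation:
Round 1 (k=26): L=198 R=78
Round 2 (k=36): L=78 R=57
Round 3 (k=32): L=57 R=105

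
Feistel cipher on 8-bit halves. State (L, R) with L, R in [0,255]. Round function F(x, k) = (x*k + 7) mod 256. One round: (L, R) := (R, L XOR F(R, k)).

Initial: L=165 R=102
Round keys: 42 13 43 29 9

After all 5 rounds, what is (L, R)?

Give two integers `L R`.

Round 1 (k=42): L=102 R=102
Round 2 (k=13): L=102 R=83
Round 3 (k=43): L=83 R=158
Round 4 (k=29): L=158 R=190
Round 5 (k=9): L=190 R=43

Answer: 190 43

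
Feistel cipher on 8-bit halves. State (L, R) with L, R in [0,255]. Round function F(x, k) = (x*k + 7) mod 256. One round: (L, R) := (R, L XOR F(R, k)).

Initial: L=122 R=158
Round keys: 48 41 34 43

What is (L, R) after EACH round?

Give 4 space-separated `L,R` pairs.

Answer: 158,221 221,242 242,246 246,171

Derivation:
Round 1 (k=48): L=158 R=221
Round 2 (k=41): L=221 R=242
Round 3 (k=34): L=242 R=246
Round 4 (k=43): L=246 R=171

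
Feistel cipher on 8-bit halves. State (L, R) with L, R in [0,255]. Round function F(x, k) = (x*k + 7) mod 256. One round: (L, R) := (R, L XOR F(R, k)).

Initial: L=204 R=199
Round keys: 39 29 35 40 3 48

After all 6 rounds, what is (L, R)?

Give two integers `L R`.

Answer: 191 4

Derivation:
Round 1 (k=39): L=199 R=148
Round 2 (k=29): L=148 R=12
Round 3 (k=35): L=12 R=63
Round 4 (k=40): L=63 R=211
Round 5 (k=3): L=211 R=191
Round 6 (k=48): L=191 R=4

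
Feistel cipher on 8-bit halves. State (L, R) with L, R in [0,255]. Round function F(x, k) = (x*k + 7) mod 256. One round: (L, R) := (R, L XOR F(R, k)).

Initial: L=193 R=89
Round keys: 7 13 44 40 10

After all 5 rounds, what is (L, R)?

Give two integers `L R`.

Answer: 108 99

Derivation:
Round 1 (k=7): L=89 R=183
Round 2 (k=13): L=183 R=11
Round 3 (k=44): L=11 R=92
Round 4 (k=40): L=92 R=108
Round 5 (k=10): L=108 R=99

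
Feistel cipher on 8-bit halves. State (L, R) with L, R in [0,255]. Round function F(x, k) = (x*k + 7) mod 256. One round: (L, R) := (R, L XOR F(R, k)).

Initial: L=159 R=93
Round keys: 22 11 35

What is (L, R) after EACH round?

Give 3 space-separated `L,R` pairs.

Answer: 93,154 154,248 248,117

Derivation:
Round 1 (k=22): L=93 R=154
Round 2 (k=11): L=154 R=248
Round 3 (k=35): L=248 R=117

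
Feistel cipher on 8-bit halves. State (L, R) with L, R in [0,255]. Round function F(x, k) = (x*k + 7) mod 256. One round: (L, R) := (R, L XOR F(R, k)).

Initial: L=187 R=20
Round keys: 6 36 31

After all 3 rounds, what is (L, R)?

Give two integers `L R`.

Round 1 (k=6): L=20 R=196
Round 2 (k=36): L=196 R=131
Round 3 (k=31): L=131 R=32

Answer: 131 32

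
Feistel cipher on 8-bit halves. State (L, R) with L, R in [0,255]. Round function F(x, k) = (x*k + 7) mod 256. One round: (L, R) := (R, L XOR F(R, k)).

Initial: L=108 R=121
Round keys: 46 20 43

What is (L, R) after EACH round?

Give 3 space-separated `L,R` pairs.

Answer: 121,169 169,66 66,180

Derivation:
Round 1 (k=46): L=121 R=169
Round 2 (k=20): L=169 R=66
Round 3 (k=43): L=66 R=180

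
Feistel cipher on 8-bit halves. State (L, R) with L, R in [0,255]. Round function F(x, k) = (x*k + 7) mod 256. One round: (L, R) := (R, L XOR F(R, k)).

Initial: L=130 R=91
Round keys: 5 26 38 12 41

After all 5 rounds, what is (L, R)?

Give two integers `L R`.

Answer: 15 253

Derivation:
Round 1 (k=5): L=91 R=76
Round 2 (k=26): L=76 R=228
Round 3 (k=38): L=228 R=147
Round 4 (k=12): L=147 R=15
Round 5 (k=41): L=15 R=253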